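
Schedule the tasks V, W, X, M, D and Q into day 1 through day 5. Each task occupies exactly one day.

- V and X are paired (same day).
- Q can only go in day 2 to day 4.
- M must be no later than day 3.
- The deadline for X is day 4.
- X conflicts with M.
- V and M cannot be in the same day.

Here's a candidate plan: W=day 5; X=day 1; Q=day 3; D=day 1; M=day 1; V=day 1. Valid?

Invalid. V and M cannot be in the same day.

V and M cannot be in the same day — violated.
V and X are paired (same day) — holds.
The deadline for X is day 4 — holds.
X conflicts with M — violated.
M must be no later than day 3 — holds.
Q can only go in day 2 to day 4 — holds.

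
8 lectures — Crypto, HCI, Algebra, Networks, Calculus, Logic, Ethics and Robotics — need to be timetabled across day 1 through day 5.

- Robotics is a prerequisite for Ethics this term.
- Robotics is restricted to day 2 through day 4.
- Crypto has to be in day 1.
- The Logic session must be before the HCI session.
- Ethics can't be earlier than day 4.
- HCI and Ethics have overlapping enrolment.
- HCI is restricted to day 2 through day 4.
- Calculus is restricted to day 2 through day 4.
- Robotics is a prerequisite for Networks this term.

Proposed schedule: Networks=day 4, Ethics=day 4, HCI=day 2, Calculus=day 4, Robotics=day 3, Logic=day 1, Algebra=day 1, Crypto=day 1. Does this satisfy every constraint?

Robotics is restricted to day 2 through day 4 — holds.
The Logic session must be before the HCI session — holds.
HCI is restricted to day 2 through day 4 — holds.
Ethics can't be earlier than day 4 — holds.
Robotics is a prerequisite for Ethics this term — holds.
Crypto has to be in day 1 — holds.
HCI and Ethics have overlapping enrolment — holds.
Robotics is a prerequisite for Networks this term — holds.
Calculus is restricted to day 2 through day 4 — holds.

Yes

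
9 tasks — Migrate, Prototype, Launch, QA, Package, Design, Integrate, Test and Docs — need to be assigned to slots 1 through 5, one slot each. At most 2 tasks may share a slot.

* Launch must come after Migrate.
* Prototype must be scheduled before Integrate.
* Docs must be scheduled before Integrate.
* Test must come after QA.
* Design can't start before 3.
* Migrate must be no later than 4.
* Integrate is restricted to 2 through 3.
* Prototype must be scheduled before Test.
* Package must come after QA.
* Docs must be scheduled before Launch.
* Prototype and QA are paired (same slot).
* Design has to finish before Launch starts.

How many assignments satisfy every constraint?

48

Splitting on Migrate: it can be 1 (12), 2 (12), 3 (8), 4 (16). Listing each branch's schedules as (Prototype, Launch, QA, Package, Design, Integrate, Test, Docs):
Migrate=1: (2,4,2,4,3,3,5,1) (2,4,2,5,3,3,4,1) (2,4,2,5,3,3,5,1) (2,5,2,3,4,3,4,1) (2,5,2,3,4,3,5,1) (2,5,2,4,3,3,4,1) (2,5,2,4,3,3,5,1) (2,5,2,4,4,3,3,1) (2,5,2,4,4,3,5,1) (2,5,2,5,3,3,4,1) (2,5,2,5,4,3,3,1) (2,5,2,5,4,3,4,1) — 12.
Migrate=2: (1,4,1,4,3,3,5,2) (1,4,1,5,3,3,4,2) (1,4,1,5,3,3,5,2) (1,5,1,3,4,3,4,2) (1,5,1,3,4,3,5,2) (1,5,1,4,3,3,4,2) (1,5,1,4,3,3,5,2) (1,5,1,4,4,3,3,2) (1,5,1,4,4,3,5,2) (1,5,1,5,3,3,4,2) (1,5,1,5,4,3,3,2) (1,5,1,5,4,3,4,2) — 12.
Migrate=3: (1,5,1,2,4,3,4,2) (1,5,1,2,4,3,5,2) (1,5,1,4,4,3,2,2) (1,5,1,4,4,3,5,2) (1,5,1,5,4,3,2,2) (1,5,1,5,4,3,4,2) (2,5,2,4,4,3,5,1) (2,5,2,5,4,3,4,1) — 8.
Migrate=4: (1,5,1,2,3,3,4,2) (1,5,1,2,3,3,5,2) (1,5,1,2,4,3,3,2) (1,5,1,2,4,3,5,2) (1,5,1,3,4,3,2,2) (1,5,1,3,4,3,5,2) (1,5,1,4,3,3,2,2) (1,5,1,4,3,3,5,2) (1,5,1,5,3,3,2,2) (1,5,1,5,3,3,4,2) (1,5,1,5,4,3,2,2) (1,5,1,5,4,3,3,2) (2,5,2,3,4,3,5,1) (2,5,2,4,3,3,5,1) (2,5,2,5,3,3,4,1) (2,5,2,5,4,3,3,1) — 16.
Summing: 12 + 12 + 8 + 16 = 48.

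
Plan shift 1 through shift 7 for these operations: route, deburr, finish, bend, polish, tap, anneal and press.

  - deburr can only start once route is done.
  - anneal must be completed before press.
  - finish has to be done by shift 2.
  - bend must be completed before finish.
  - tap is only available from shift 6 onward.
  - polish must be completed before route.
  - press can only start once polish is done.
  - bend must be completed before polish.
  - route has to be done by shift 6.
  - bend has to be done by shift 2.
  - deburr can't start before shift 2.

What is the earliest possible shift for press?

shift 3

Precedence pushes press to at least shift 3.
press at shift 3 is achievable: polish -> shift 2, deburr -> shift 4, bend -> shift 1, route -> shift 3, finish -> shift 2, press -> shift 3, anneal -> shift 1, tap -> shift 6.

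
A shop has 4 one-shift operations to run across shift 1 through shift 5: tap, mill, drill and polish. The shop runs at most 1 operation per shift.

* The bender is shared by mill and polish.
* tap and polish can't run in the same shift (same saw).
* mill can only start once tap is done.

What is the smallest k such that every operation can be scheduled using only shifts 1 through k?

The precedence chain requires at least 2 distinct shifts.
With at most 1 per shift and 4 operations, at least 4 shifts are needed.
4 works (last occupied shift: shift 4): for example tap in shift 1; mill in shift 2; polish in shift 4; drill in shift 3.

4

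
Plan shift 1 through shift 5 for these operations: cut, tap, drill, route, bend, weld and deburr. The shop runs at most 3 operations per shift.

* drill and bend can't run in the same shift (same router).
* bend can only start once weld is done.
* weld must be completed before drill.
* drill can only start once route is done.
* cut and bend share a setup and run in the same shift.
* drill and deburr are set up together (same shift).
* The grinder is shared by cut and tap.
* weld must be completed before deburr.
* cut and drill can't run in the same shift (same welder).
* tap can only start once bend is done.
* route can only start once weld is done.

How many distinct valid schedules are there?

41

Splitting on cut: it can be shift 2 (18), shift 3 (16), shift 4 (7). Listing each branch's schedules as (tap, drill, route, bend, weld, deburr) by shift number:
cut=shift 2: (3,3,2,2,1,3) (3,4,2,2,1,4) (3,4,3,2,1,4) (3,5,2,2,1,5) (3,5,3,2,1,5) (3,5,4,2,1,5) (4,3,2,2,1,3) (4,4,2,2,1,4) (4,4,3,2,1,4) (4,5,2,2,1,5) (4,5,3,2,1,5) (4,5,4,2,1,5) (5,3,2,2,1,3) (5,4,2,2,1,4) (5,4,3,2,1,4) (5,5,2,2,1,5) (5,5,3,2,1,5) (5,5,4,2,1,5) — 18.
cut=shift 3: (4,4,2,3,1,4) (4,4,3,3,1,4) (4,4,3,3,2,4) (4,5,2,3,1,5) (4,5,3,3,1,5) (4,5,3,3,2,5) (4,5,4,3,1,5) (4,5,4,3,2,5) (5,4,2,3,1,4) (5,4,3,3,1,4) (5,4,3,3,2,4) (5,5,2,3,1,5) (5,5,3,3,1,5) (5,5,3,3,2,5) (5,5,4,3,1,5) (5,5,4,3,2,5) — 16.
cut=shift 4: (5,3,2,4,1,3) (5,5,2,4,1,5) (5,5,3,4,1,5) (5,5,3,4,2,5) (5,5,4,4,1,5) (5,5,4,4,2,5) (5,5,4,4,3,5) — 7.
Summing: 18 + 16 + 7 = 41.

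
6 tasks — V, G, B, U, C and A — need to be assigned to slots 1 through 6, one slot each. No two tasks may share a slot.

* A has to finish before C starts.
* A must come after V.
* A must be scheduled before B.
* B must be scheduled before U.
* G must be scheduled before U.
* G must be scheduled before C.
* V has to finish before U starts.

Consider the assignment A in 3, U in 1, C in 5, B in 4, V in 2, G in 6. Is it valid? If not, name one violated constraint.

Invalid. G must be scheduled before U.

B must be scheduled before U — violated.
G must be scheduled before U — violated.
A must come after V — holds.
G must be scheduled before C — violated.
A must be scheduled before B — holds.
V has to finish before U starts — violated.
No two tasks may share a slot — holds.
A has to finish before C starts — holds.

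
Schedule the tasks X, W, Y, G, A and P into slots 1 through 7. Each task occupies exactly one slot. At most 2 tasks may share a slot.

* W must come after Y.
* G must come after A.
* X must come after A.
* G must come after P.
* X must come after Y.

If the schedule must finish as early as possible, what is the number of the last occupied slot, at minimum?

The precedence chain requires at least 2 distinct slots.
With at most 2 per slot and 6 tasks, at least 3 slots are needed.
3 works (last occupied slot: 3): for example X=2, P=2, G=3, W=3, Y=1, A=1.

slot 3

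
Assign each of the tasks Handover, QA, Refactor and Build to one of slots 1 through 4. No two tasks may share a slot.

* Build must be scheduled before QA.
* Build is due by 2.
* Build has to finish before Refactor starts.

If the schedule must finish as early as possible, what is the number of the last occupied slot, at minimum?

The precedence chain requires at least 2 distinct slots.
With at most 1 per slot and 4 tasks, at least 4 slots are needed.
4 works (last occupied slot: 4): for example QA in 2; Build in 1; Refactor in 3; Handover in 4.

slot 4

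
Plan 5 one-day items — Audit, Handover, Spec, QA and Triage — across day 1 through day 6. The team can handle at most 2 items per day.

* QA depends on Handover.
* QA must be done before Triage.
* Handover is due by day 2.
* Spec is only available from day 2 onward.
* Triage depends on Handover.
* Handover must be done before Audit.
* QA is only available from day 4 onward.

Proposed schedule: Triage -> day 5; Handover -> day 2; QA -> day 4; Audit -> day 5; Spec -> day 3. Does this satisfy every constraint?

Valid

Handover must be done before Audit — holds.
The team can handle at most 2 items per day — holds.
QA is only available from day 4 onward — holds.
QA depends on Handover — holds.
Spec is only available from day 2 onward — holds.
Handover is due by day 2 — holds.
QA must be done before Triage — holds.
Triage depends on Handover — holds.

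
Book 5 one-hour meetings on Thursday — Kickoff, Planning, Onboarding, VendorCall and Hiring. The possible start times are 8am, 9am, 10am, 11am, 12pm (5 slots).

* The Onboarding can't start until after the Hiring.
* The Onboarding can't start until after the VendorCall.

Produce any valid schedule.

Onboarding in 9am; Planning in 8am; VendorCall in 8am; Hiring in 8am; Kickoff in 8am

Checking: Hiring(8am) before Onboarding(9am); VendorCall(8am) before Onboarding(9am).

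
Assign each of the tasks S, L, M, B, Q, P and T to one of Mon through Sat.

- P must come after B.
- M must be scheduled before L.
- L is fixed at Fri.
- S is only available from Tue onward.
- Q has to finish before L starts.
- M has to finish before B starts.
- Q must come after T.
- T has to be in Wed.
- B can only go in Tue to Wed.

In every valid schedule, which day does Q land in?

Thu

T is fixed at Wed and must come before Q, so Q is at least Thu.
L is fixed at Fri and must come after Q, so Q is at most Thu.
So Q must be Thu.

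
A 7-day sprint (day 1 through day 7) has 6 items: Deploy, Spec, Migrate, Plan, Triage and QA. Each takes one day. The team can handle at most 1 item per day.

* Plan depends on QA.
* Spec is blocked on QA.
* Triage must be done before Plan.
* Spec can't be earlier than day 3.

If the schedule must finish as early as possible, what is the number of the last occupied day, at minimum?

6

The precedence chain requires at least 2 distinct days.
With at most 1 per day and 6 tasks, at least 6 days are needed.
Spec can't be placed before day 3, so the schedule must run through at least day 3.
6 works (last occupied day: day 6): for example Triage=day 2, QA=day 1, Migrate=day 6, Plan=day 4, Deploy=day 5, Spec=day 3.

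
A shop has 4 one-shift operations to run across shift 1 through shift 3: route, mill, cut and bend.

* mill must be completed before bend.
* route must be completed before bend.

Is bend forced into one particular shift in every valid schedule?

bend can be shift 2 (e.g. bend in shift 2, cut in shift 1, route in shift 1, mill in shift 1) or shift 3 (e.g. bend -> shift 3; mill -> shift 1; cut -> shift 1; route -> shift 1).

No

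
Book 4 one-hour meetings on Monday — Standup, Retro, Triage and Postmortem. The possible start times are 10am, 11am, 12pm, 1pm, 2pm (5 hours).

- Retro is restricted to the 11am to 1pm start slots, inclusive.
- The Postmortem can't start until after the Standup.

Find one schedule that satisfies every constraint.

Retro=11am; Standup=10am; Triage=10am; Postmortem=11am

Checking: Standup(10am) before Postmortem(11am); Retro=11am in [11am,1pm].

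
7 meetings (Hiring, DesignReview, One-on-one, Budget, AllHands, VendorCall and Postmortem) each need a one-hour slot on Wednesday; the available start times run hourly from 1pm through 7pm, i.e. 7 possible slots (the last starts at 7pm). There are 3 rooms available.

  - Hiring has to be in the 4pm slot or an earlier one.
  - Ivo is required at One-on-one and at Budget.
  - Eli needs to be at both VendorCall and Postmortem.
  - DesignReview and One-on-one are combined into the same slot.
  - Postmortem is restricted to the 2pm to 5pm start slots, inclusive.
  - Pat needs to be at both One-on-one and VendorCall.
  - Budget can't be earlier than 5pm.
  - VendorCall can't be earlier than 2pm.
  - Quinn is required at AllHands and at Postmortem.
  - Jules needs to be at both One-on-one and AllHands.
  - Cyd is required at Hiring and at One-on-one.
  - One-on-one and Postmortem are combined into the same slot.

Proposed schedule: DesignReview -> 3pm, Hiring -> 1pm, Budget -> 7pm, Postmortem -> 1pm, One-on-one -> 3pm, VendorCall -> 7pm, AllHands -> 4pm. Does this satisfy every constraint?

No. One-on-one and Postmortem are combined into the same slot is not satisfied.

VendorCall can't be earlier than 2pm — holds.
Budget can't be earlier than 5pm — holds.
Pat needs to be at both One-on-one and VendorCall — holds.
Eli needs to be at both VendorCall and Postmortem — holds.
DesignReview and One-on-one are combined into the same slot — holds.
Quinn is required at AllHands and at Postmortem — holds.
There are 3 rooms available — holds.
Postmortem is restricted to the 2pm to 5pm start slots, inclusive — violated.
Ivo is required at One-on-one and at Budget — holds.
Hiring has to be in the 4pm slot or an earlier one — holds.
Cyd is required at Hiring and at One-on-one — holds.
Jules needs to be at both One-on-one and AllHands — holds.
One-on-one and Postmortem are combined into the same slot — violated.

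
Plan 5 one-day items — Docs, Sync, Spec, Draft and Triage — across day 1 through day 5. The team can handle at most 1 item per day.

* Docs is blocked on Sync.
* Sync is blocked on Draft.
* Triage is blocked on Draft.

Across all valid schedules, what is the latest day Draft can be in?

day 2

Downstream work caps Draft at day 3.
Draft at day 2 is achievable: Docs=day 4; Spec=day 1; Draft=day 2; Sync=day 3; Triage=day 5.
Nothing later works — the capacity limit rule out every day after day 2.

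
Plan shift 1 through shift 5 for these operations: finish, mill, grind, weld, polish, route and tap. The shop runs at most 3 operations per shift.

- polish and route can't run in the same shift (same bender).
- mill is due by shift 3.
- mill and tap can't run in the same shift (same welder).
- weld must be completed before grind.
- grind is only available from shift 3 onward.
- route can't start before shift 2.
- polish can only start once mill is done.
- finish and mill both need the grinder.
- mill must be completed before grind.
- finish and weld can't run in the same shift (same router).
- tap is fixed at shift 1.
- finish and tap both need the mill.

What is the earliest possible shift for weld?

shift 1

Downstream work caps weld at shift 4.
weld at shift 1 is achievable: finish=shift 3; polish=shift 3; tap=shift 1; route=shift 2; grind=shift 3; mill=shift 2; weld=shift 1.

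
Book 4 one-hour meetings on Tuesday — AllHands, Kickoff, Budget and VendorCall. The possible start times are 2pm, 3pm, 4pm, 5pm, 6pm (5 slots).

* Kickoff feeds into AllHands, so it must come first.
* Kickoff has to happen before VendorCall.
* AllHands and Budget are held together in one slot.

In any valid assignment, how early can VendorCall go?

3pm

Precedence pushes VendorCall to at least 3pm.
VendorCall at 3pm is achievable: AllHands -> 3pm, Kickoff -> 2pm, VendorCall -> 3pm, Budget -> 3pm.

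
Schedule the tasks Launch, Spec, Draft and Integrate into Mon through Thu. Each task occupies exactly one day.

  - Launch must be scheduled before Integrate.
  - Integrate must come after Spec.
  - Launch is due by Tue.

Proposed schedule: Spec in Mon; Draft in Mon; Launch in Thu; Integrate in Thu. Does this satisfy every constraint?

No. Launch is due by Tue is not satisfied.

Integrate must come after Spec — holds.
Launch is due by Tue — violated.
Launch must be scheduled before Integrate — violated.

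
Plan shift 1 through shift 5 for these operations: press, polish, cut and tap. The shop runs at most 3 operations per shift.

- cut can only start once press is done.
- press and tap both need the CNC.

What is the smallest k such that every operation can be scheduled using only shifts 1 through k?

The precedence chain requires at least 2 distinct shifts.
With at most 3 per shift and 4 operations, at least 2 shifts are needed.
2 works (last occupied shift: shift 2): for example cut in shift 2; press in shift 1; polish in shift 1; tap in shift 2.

2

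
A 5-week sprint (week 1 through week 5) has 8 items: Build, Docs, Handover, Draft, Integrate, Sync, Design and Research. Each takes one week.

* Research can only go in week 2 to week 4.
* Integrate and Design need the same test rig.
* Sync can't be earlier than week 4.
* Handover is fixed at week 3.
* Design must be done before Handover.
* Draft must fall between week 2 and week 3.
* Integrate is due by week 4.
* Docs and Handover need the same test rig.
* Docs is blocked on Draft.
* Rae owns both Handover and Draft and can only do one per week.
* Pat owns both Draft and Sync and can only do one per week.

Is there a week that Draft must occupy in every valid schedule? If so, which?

week 2

Draft's window is week 2–week 3.
Handover is fixed at week 3, and Draft can't share a week with Handover.
So Draft must be week 2.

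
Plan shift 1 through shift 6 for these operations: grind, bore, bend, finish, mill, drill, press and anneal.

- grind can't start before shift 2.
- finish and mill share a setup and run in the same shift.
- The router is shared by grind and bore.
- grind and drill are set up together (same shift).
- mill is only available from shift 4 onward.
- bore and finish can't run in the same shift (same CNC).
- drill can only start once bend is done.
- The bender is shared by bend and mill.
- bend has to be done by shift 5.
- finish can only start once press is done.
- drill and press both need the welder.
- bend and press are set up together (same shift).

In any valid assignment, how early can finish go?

Finish must be in the same shift as mill, which can't be before shift 4, so finish is at least shift 4.
finish at shift 4 is achievable: anneal=shift 1, mill=shift 4, bore=shift 1, bend=shift 1, grind=shift 2, press=shift 1, finish=shift 4, drill=shift 2.

shift 4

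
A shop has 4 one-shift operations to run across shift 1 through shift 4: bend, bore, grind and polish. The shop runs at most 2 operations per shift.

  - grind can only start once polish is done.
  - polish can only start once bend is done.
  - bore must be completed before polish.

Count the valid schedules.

Splitting on bend: it can be shift 1 (4), shift 2 (2). Listing each branch's schedules as (bore, grind, polish) by shift number:
bend=shift 1: (1,3,2) (1,4,2) (1,4,3) (2,4,3) — 4.
bend=shift 2: (1,4,3) (2,4,3) — 2.
Summing: 4 + 2 = 6.

6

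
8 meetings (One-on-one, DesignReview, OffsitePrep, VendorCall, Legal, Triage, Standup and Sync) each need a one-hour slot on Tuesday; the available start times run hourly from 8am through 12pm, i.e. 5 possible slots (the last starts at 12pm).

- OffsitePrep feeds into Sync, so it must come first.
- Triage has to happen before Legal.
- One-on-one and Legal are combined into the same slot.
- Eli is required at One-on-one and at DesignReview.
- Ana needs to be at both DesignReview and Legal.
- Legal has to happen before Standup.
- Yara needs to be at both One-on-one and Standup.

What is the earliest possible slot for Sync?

Precedence pushes Sync to at least 9am.
Sync at 9am is achievable: Sync -> 9am, OffsitePrep -> 8am, Legal -> 9am, One-on-one -> 9am, DesignReview -> 8am, Standup -> 10am, VendorCall -> 8am, Triage -> 8am.

9am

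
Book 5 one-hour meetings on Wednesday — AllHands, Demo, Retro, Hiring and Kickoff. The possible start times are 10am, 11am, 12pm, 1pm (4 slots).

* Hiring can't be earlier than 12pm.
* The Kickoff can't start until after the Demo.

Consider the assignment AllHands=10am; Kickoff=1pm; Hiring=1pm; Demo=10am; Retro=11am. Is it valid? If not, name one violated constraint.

Yes

The Kickoff can't start until after the Demo — holds.
Hiring can't be earlier than 12pm — holds.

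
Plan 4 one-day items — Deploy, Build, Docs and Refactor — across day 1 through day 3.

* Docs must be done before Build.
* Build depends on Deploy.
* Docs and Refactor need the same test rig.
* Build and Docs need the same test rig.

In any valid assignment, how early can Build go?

Precedence pushes Build to at least day 2.
Build at day 2 is achievable: Docs in day 1; Refactor in day 2; Deploy in day 1; Build in day 2.

day 2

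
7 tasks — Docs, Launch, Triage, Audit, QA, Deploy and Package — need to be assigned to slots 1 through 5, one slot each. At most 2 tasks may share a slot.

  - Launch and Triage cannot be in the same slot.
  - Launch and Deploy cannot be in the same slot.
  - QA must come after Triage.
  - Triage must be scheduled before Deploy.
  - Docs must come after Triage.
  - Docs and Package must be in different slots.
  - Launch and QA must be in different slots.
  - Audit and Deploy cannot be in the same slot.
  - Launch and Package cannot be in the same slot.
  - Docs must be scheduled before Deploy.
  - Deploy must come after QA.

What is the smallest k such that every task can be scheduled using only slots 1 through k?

4 slots

The precedence chain requires at least 3 distinct slots.
With at most 2 per slot and 7 tasks, at least 4 slots are needed.
4 works (last occupied slot: 4): for example Triage=1; Launch=4; Package=3; QA=2; Audit=1; Deploy=3; Docs=2.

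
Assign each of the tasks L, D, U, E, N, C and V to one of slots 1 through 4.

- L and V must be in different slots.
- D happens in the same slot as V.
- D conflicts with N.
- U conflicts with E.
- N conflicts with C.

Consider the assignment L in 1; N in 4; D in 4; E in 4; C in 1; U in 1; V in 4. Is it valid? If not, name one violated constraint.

No — it violates: D conflicts with N

U conflicts with E — holds.
L and V must be in different slots — holds.
N conflicts with C — holds.
D happens in the same slot as V — holds.
D conflicts with N — violated.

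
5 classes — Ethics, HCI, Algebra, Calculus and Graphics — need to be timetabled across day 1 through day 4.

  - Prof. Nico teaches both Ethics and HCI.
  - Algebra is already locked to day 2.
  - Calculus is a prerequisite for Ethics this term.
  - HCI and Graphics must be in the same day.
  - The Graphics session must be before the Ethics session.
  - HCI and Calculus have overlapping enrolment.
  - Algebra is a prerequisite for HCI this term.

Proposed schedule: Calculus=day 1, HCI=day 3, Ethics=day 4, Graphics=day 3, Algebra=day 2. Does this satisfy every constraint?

HCI and Graphics must be in the same day — holds.
HCI and Calculus have overlapping enrolment — holds.
Calculus is a prerequisite for Ethics this term — holds.
The Graphics session must be before the Ethics session — holds.
Algebra is a prerequisite for HCI this term — holds.
Algebra is already locked to day 2 — holds.
Prof. Nico teaches both Ethics and HCI — holds.

Yes, all constraints hold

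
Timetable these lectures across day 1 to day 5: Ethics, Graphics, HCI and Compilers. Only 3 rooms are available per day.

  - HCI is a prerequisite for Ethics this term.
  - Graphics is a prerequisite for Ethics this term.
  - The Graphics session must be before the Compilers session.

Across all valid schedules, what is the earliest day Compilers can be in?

Precedence pushes Compilers to at least day 2.
Compilers at day 2 is achievable: Ethics -> day 2; Graphics -> day 1; Compilers -> day 2; HCI -> day 1.

day 2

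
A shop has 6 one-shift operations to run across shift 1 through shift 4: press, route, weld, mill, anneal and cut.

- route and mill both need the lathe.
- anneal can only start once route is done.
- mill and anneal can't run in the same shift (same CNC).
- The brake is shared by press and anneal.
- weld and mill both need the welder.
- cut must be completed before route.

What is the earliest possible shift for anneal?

shift 3

Precedence pushes anneal to at least shift 3.
anneal at shift 3 is achievable: mill -> shift 4; cut -> shift 1; anneal -> shift 3; weld -> shift 1; press -> shift 1; route -> shift 2.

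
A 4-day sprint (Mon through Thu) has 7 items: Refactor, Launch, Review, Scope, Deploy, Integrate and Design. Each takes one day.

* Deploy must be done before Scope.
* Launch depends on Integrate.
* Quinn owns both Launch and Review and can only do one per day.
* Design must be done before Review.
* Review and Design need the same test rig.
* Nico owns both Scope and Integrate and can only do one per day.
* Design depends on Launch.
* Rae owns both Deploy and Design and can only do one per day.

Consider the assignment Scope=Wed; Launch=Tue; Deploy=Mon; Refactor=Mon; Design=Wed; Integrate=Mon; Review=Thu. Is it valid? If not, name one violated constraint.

Valid

Design must be done before Review — holds.
Quinn owns both Launch and Review and can only do one per day — holds.
Nico owns both Scope and Integrate and can only do one per day — holds.
Design depends on Launch — holds.
Review and Design need the same test rig — holds.
Launch depends on Integrate — holds.
Rae owns both Deploy and Design and can only do one per day — holds.
Deploy must be done before Scope — holds.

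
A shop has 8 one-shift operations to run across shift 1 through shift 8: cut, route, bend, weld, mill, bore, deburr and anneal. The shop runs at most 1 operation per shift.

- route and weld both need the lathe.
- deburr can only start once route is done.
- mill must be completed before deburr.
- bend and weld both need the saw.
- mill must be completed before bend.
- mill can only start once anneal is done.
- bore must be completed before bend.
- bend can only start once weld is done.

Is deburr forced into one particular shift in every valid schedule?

No

deburr can be shift 4 (e.g. cut in shift 8; bend in shift 7; mill in shift 2; weld in shift 5; route in shift 3; anneal in shift 1; bore in shift 6; deburr in shift 4) or shift 5 (e.g. cut=shift 8; weld=shift 4; bend=shift 7; bore=shift 6; deburr=shift 5; anneal=shift 1; route=shift 3; mill=shift 2).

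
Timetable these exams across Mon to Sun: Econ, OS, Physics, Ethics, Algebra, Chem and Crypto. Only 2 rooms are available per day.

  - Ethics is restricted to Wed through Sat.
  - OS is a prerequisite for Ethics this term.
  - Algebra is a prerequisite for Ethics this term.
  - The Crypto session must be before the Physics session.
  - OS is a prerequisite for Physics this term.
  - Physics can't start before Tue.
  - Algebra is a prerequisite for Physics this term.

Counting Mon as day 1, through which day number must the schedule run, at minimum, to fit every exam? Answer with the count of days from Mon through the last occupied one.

4 days

The precedence chain requires at least 2 distinct days.
With at most 2 per day and 7 exams, at least 4 days are needed.
Ethics can't be placed before Wed — that is day 3 counting from Mon — so the schedule must run through at least 3 days.
4 works (last occupied day: Thu): for example Econ in Tue, OS in Mon, Ethics in Wed, Crypto in Tue, Chem in Thu, Algebra in Mon, Physics in Wed.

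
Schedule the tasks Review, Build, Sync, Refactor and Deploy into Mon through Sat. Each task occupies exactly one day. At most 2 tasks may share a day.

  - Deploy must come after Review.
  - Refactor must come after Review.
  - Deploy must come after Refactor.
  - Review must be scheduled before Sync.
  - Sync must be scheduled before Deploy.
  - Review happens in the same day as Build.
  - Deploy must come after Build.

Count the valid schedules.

Splitting on Review: it can be Mon (30), Tue (14), Wed (5), Thu (1). Listing each branch's schedules as (Build, Sync, Refactor, Deploy):
Review=Mon: (Mon,Tue,Tue,Wed) (Mon,Tue,Tue,Thu) (Mon,Tue,Tue,Fri) (Mon,Tue,Tue,Sat) (Mon,Tue,Wed,Thu) (Mon,Tue,Wed,Fri) (Mon,Tue,Wed,Sat) (Mon,Tue,Thu,Fri) (Mon,Tue,Thu,Sat) (Mon,Tue,Fri,Sat) (Mon,Wed,Tue,Thu) (Mon,Wed,Tue,Fri) (Mon,Wed,Tue,Sat) (Mon,Wed,Wed,Thu) (Mon,Wed,Wed,Fri) (Mon,Wed,Wed,Sat) (Mon,Wed,Thu,Fri) (Mon,Wed,Thu,Sat) (Mon,Wed,Fri,Sat) (Mon,Thu,Tue,Fri) (Mon,Thu,Tue,Sat) (Mon,Thu,Wed,Fri) (Mon,Thu,Wed,Sat) (Mon,Thu,Thu,Fri) (Mon,Thu,Thu,Sat) (Mon,Thu,Fri,Sat) (Mon,Fri,Tue,Sat) (Mon,Fri,Wed,Sat) (Mon,Fri,Thu,Sat) (Mon,Fri,Fri,Sat) — 30.
Review=Tue: (Tue,Wed,Wed,Thu) (Tue,Wed,Wed,Fri) (Tue,Wed,Wed,Sat) (Tue,Wed,Thu,Fri) (Tue,Wed,Thu,Sat) (Tue,Wed,Fri,Sat) (Tue,Thu,Wed,Fri) (Tue,Thu,Wed,Sat) (Tue,Thu,Thu,Fri) (Tue,Thu,Thu,Sat) (Tue,Thu,Fri,Sat) (Tue,Fri,Wed,Sat) (Tue,Fri,Thu,Sat) (Tue,Fri,Fri,Sat) — 14.
Review=Wed: (Wed,Thu,Thu,Fri) (Wed,Thu,Thu,Sat) (Wed,Thu,Fri,Sat) (Wed,Fri,Thu,Sat) (Wed,Fri,Fri,Sat) — 5.
Review=Thu: (Thu,Fri,Fri,Sat) — 1.
Summing: 30 + 14 + 5 + 1 = 50.

50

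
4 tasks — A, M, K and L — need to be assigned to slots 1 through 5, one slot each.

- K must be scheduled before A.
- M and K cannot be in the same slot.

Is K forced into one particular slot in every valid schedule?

K can be 1 (e.g. L=1; A=2; K=1; M=2) or 2 (e.g. K in 2, L in 1, M in 1, A in 3).

No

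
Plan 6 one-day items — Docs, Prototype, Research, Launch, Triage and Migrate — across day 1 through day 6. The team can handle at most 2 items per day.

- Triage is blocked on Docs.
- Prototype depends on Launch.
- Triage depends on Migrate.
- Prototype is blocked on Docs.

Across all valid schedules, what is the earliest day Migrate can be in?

Downstream work caps Migrate at day 5.
Migrate at day 1 is achievable: Triage -> day 2; Migrate -> day 1; Launch -> day 2; Prototype -> day 3; Research -> day 3; Docs -> day 1.

day 1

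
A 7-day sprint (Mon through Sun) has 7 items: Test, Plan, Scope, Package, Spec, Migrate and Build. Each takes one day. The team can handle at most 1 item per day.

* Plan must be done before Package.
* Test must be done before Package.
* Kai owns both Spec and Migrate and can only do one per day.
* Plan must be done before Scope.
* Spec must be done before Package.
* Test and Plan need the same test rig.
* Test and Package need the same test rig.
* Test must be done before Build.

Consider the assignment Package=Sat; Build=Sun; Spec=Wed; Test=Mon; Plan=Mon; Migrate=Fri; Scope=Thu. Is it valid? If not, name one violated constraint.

Invalid. Test and Plan need the same test rig.

Test and Package need the same test rig — holds.
Test must be done before Package — holds.
Test must be done before Build — holds.
Plan must be done before Package — holds.
Kai owns both Spec and Migrate and can only do one per day — holds.
Test and Plan need the same test rig — violated.
The team can handle at most 1 item per day — violated.
Spec must be done before Package — holds.
Plan must be done before Scope — holds.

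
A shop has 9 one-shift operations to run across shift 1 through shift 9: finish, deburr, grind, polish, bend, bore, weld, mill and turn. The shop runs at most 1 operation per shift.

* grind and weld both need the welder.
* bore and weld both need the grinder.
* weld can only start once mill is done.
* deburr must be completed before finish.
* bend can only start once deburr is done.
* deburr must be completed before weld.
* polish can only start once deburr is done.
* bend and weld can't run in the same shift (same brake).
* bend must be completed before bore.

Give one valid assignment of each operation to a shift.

finish -> shift 5, weld -> shift 4, deburr -> shift 1, turn -> shift 9, bore -> shift 7, bend -> shift 2, mill -> shift 3, grind -> shift 8, polish -> shift 6

Checking: deburr(shift 1) before bend(shift 2); deburr(shift 1) before polish(shift 6); deburr(shift 1) before finish(shift 5); mill(shift 3) before weld(shift 4); deburr(shift 1) before weld(shift 4); bend(shift 2) before bore(shift 7); bore(shift 7) != weld(shift 4); grind(shift 8) != weld(shift 4); bend(shift 2) != weld(shift 4); max 1 per shift (cap 1).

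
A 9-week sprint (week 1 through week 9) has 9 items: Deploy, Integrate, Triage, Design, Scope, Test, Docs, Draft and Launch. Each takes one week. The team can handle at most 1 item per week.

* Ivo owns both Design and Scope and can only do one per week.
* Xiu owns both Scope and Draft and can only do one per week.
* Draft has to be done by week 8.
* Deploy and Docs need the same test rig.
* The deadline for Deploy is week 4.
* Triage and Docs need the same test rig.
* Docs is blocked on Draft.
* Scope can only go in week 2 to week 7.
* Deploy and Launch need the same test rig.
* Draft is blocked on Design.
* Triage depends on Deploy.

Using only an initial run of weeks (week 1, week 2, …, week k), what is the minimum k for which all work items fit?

9 weeks

The precedence chain requires at least 3 distinct weeks.
With at most 1 per week and 9 work items, at least 9 weeks are needed.
9 works (last occupied week: week 9): for example Deploy in week 1; Draft in week 4; Integrate in week 7; Docs in week 6; Triage in week 5; Design in week 3; Test in week 8; Launch in week 9; Scope in week 2.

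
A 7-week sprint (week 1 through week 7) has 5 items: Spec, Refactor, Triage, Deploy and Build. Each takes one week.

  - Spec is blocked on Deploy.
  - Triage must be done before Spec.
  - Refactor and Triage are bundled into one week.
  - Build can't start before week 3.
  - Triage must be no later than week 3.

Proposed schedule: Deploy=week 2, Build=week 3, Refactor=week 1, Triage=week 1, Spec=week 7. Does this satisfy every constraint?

Triage must be done before Spec — holds.
Spec is blocked on Deploy — holds.
Triage must be no later than week 3 — holds.
Build can't start before week 3 — holds.
Refactor and Triage are bundled into one week — holds.

Yes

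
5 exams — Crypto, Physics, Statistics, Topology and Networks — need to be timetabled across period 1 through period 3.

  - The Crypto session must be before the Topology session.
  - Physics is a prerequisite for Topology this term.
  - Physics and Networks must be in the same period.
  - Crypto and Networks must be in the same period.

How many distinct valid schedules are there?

9

Splitting on Crypto: it can be period 1 (6), period 2 (3). Listing each branch's schedules as (Physics, Statistics, Topology, Networks) by period number:
Crypto=period 1: (1,1,2,1) (1,1,3,1) (1,2,2,1) (1,2,3,1) (1,3,2,1) (1,3,3,1) — 6.
Crypto=period 2: (2,1,3,2) (2,2,3,2) (2,3,3,2) — 3.
Summing: 6 + 3 = 9.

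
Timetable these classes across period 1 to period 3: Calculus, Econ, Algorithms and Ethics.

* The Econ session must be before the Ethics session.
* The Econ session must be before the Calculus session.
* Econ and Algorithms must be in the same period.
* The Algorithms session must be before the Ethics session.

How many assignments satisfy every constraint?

5

Splitting on Calculus: it can be period 2 (2), period 3 (3). Listing each branch's schedules as (Econ, Algorithms, Ethics) by period number:
Calculus=period 2: (1,1,2) (1,1,3) — 2.
Calculus=period 3: (1,1,2) (1,1,3) (2,2,3) — 3.
Summing: 2 + 3 = 5.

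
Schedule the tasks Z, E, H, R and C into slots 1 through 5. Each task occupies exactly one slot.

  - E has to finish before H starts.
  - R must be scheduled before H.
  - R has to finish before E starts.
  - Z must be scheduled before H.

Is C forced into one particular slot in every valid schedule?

No

C can be 1 (e.g. C -> 1, Z -> 1, E -> 2, H -> 3, R -> 1) or 2 (e.g. R -> 1; E -> 2; H -> 3; C -> 2; Z -> 1).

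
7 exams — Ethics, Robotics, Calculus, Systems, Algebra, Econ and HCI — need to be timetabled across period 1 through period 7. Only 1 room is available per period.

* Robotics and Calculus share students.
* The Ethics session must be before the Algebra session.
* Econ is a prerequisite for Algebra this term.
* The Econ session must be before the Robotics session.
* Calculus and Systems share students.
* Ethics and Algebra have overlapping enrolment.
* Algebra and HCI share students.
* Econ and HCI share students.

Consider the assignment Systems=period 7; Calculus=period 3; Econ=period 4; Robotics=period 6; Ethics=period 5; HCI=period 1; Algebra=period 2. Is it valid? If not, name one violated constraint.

Only 1 room is available per period — holds.
Econ and HCI share students — holds.
Robotics and Calculus share students — holds.
Econ is a prerequisite for Algebra this term — violated.
Calculus and Systems share students — holds.
Algebra and HCI share students — holds.
The Econ session must be before the Robotics session — holds.
Ethics and Algebra have overlapping enrolment — holds.
The Ethics session must be before the Algebra session — violated.

No — it violates: The Ethics session must be before the Algebra session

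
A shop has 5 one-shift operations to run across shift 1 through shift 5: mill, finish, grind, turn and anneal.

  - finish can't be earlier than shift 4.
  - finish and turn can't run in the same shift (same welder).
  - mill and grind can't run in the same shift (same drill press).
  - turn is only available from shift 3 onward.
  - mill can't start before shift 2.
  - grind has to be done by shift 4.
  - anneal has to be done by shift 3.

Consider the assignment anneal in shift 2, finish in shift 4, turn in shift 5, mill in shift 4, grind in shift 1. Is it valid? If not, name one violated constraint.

finish can't be earlier than shift 4 — holds.
grind has to be done by shift 4 — holds.
mill can't start before shift 2 — holds.
turn is only available from shift 3 onward — holds.
finish and turn can't run in the same shift (same welder) — holds.
anneal has to be done by shift 3 — holds.
mill and grind can't run in the same shift (same drill press) — holds.

Yes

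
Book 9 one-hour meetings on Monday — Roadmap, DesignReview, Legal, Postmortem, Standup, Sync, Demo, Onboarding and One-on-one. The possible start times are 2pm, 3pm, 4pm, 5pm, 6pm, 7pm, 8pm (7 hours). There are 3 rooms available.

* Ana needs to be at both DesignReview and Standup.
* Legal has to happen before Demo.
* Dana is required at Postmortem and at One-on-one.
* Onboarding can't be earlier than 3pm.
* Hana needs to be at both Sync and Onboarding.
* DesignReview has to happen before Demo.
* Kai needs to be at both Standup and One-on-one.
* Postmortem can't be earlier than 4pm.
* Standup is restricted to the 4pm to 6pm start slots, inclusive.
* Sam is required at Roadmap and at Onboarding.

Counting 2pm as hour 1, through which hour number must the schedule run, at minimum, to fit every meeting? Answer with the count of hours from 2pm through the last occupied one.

The precedence chain requires at least 2 distinct hours.
With at most 3 per hour and 9 meetings, at least 3 hours are needed.
Postmortem can't be placed before 4pm — that is hour 3 counting from 2pm — so the schedule must run through at least 3 hours.
3 works (last occupied hour: 4pm): for example DesignReview -> 2pm; Legal -> 2pm; Roadmap -> 2pm; One-on-one -> 3pm; Onboarding -> 3pm; Demo -> 3pm; Postmortem -> 4pm; Sync -> 4pm; Standup -> 4pm.

3 hours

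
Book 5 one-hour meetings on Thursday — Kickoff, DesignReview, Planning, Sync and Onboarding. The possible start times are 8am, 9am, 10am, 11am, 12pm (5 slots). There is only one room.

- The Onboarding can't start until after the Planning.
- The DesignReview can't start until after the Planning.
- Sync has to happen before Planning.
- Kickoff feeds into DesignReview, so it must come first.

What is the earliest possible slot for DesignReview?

11am

Precedence pushes DesignReview to at least 10am.
DesignReview at 11am is achievable: Planning=9am; Sync=8am; Kickoff=10am; DesignReview=11am; Onboarding=12pm.
Nothing earlier works — the capacity limit rule out every slot before 11am.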